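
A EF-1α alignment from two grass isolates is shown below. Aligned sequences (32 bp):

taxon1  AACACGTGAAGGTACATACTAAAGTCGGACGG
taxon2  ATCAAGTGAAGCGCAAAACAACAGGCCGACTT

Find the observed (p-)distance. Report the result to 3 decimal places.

0.406

The sequences differ at 13 of 32 positions.
p = 13/32 = 0.40625 ≈ 0.406 (to 3 d.p.).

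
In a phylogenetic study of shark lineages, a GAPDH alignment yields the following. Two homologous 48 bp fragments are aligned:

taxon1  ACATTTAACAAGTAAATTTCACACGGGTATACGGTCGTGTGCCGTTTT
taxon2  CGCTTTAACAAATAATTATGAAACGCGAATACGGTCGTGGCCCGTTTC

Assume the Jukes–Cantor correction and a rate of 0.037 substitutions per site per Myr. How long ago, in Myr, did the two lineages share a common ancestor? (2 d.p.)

The sequences differ at 13 of 48 sites, so p = 13/48 ≈ 0.270833.
d = −(3/4) ln(1 − 4p/3) = −0.75 ln(1 − 0.361111) = −0.75 ln(0.638889)
  = −0.75 × (-0.448025) = 0.336019 substitutions/site.
Under a molecular clock d = 2μt, so t = d/(2μ) = 0.336019 / (2 × 0.037) = 4.54 Myr.

4.54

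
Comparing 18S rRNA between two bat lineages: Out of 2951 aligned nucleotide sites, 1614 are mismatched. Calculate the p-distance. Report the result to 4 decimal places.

0.5469

p = 1614/2951 = 0.546933… ≈ 0.5469 (to 4 d.p.).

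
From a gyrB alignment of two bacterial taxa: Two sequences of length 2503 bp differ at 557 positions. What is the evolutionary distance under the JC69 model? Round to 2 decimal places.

p = 557/2503 ≈ 0.222533.
d = −(3/4) ln(1 − 4p/3) = −0.75 ln(1 − 0.296711) = −0.75 ln(0.703289)
  = −0.75 × (-0.351987) = 0.263990 substitutions/site.

0.26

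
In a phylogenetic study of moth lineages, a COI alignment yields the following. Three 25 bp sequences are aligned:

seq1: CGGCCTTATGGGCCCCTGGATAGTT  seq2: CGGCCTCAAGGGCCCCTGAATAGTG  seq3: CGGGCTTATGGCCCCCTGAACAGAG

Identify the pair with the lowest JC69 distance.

seq1–seq2: 4/25 differ, p = 0.160, d = 0.180.
seq1–seq3: 6/25 differ, p = 0.240, d = 0.289.
seq2–seq3: 6/25 differ, p = 0.240, d = 0.289.
The smallest distance is between seq1 and seq2.

seq1 and seq2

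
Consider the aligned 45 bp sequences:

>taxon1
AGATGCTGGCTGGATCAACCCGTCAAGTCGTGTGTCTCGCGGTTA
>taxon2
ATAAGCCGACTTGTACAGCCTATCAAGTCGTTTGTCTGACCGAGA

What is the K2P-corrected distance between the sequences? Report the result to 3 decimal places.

0.483

Of 45 sites, 6 differences are transitions and 10 are transversions, so P = 6/45 ≈ 0.133333 and Q = 10/45 ≈ 0.222222.
Under the Kimura two-parameter model, d = −½ ln(1 − 2P − Q) − ¼ ln(1 − 2Q).
1 − 2P − Q = 0.511112, giving −½ ln(0.511112) = 0.335583.
1 − 2Q = 0.555556, giving −¼ ln(0.555556) = 0.146946.
d = 0.335583 + 0.146946 = 0.482529.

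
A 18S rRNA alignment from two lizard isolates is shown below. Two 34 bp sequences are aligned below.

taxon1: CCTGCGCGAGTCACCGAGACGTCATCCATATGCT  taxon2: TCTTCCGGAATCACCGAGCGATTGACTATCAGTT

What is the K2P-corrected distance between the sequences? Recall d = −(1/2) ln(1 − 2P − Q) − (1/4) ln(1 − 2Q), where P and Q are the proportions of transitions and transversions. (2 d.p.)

Of 34 sites, 7 differences are transitions and 8 are transversions, so P = 7/34 ≈ 0.205882 and Q = 8/34 ≈ 0.235294.
Under the Kimura two-parameter model, d = −½ ln(1 − 2P − Q) − ¼ ln(1 − 2Q).
1 − 2P − Q = 0.352942, giving −½ ln(0.352942) = 0.520726.
1 − 2Q = 0.529412, giving −¼ ln(0.529412) = 0.158997.
d = 0.520726 + 0.158997 = 0.679723.

0.68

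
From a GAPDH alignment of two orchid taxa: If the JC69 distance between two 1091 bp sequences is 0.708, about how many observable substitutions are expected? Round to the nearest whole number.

Invert JC69: p = (3/4)(1 − e^(−4d/3)) = 0.75 × (1 − e^(-0.944)) = 0.75 × (1 − 0.389068) = 0.458199.
Expected differing sites = pL ≈ 0.458199 × 1091 = 499.895109 ≈ 500.

500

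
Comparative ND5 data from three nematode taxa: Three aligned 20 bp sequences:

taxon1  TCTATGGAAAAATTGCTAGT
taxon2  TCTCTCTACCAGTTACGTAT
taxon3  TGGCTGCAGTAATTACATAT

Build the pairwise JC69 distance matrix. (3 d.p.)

taxon1–taxon2: 10/20 sites differ → p = 0.5, d = −0.75 ln(1 − 0.666667) = 0.823960 ≈ 0.824.
taxon1–taxon3: 10/20 sites differ → p = 0.5, d = −0.75 ln(1 − 0.666667) = 0.823960 ≈ 0.824.
taxon2–taxon3: 8/20 sites differ → p = 0.4, d = −0.75 ln(1 − 0.533333) = 0.571605 ≈ 0.572.

d(taxon1,taxon2) = 0.824, d(taxon1,taxon3) = 0.824, d(taxon2,taxon3) = 0.572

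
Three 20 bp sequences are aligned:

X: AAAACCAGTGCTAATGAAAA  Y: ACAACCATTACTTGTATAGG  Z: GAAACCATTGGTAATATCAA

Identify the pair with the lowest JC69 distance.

X–Y: 9/20 differ, p = 0.450, d = 0.687.
X–Z: 6/20 differ, p = 0.300, d = 0.383.
Y–Z: 9/20 differ, p = 0.450, d = 0.687.
The smallest distance is between X and Z.

X and Z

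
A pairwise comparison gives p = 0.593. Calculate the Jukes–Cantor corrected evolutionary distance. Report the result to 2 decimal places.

1.17

d = −(3/4) ln(1 − 4p/3) = −0.75 ln(1 − 0.790667) = −0.75 ln(0.209333)
  = −0.75 × (-1.563829) = 1.172872 substitutions/site.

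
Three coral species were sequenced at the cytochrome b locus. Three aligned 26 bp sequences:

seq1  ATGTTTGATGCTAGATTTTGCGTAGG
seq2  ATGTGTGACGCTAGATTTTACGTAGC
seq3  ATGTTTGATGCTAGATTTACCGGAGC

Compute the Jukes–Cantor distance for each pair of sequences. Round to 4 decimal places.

d(seq1,seq2) = 0.1722, d(seq1,seq3) = 0.1722, d(seq2,seq3) = 0.2222

seq1–seq2: 4/26 sites differ → p ≈ 0.153846, d = −0.75 ln(1 − 0.205128) = 0.172181 ≈ 0.1722.
seq1–seq3: 4/26 sites differ → p ≈ 0.153846, d = −0.75 ln(1 − 0.205128) = 0.172181 ≈ 0.1722.
seq2–seq3: 5/26 sites differ → p ≈ 0.192308, d = −0.75 ln(1 − 0.256411) = 0.222200 ≈ 0.2222.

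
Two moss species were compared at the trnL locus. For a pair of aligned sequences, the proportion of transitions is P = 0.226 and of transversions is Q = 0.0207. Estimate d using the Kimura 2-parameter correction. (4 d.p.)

Under the Kimura two-parameter model, d = −½ ln(1 − 2P − Q) − ¼ ln(1 − 2Q).
1 − 2P − Q = 0.5273, giving −½ ln(0.5273) = 0.319993.
1 − 2Q = 0.9586, giving −¼ ln(0.9586) = 0.010570.
d = 0.319993 + 0.010570 = 0.330563.

0.3306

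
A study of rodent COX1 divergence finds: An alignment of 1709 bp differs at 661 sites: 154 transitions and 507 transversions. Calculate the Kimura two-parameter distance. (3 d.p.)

0.549

P = 154/1709 ≈ 0.090111 and Q = 507/1709 ≈ 0.296665.
Under the Kimura two-parameter model, d = −½ ln(1 − 2P − Q) − ¼ ln(1 − 2Q).
1 − 2P − Q = 0.523113, giving −½ ln(0.523113) = 0.323979.
1 − 2Q = 0.40667, giving −¼ ln(0.40667) = 0.224938.
d = 0.323979 + 0.224938 = 0.548917.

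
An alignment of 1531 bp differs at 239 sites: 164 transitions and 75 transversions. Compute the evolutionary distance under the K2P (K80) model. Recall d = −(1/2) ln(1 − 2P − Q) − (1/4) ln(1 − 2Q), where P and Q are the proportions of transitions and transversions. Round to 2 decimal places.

P = 164/1531 ≈ 0.10712 and Q = 75/1531 ≈ 0.048988.
Under the Kimura two-parameter model, d = −½ ln(1 − 2P − Q) − ¼ ln(1 − 2Q).
1 − 2P − Q = 0.736772, giving −½ ln(0.736772) = 0.152738.
1 − 2Q = 0.902024, giving −¼ ln(0.902024) = 0.025779.
d = 0.152738 + 0.025779 = 0.178517.

0.18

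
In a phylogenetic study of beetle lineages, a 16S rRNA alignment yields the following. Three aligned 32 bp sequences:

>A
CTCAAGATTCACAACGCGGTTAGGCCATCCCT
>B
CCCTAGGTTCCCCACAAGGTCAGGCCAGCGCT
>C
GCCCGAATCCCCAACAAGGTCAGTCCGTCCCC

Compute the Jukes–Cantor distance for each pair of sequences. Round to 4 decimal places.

d(A,B) = 0.4042, d(A,C) = 0.5851, d(B,C) = 0.5199

A–B: 10/32 sites differ → p = 0.3125, d = −0.75 ln(1 − 0.416667) = 0.404248 ≈ 0.4042.
A–C: 13/32 sites differ → p = 0.40625, d = −0.75 ln(1 − 0.541667) = 0.585119 ≈ 0.5851.
B–C: 12/32 sites differ → p = 0.375, d = −0.75 ln(1 − 0.5) = 0.519860 ≈ 0.5199.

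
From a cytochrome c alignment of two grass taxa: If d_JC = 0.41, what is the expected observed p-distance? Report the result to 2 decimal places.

0.32

p = (3/4)(1 − e^(−4d/3)) = 0.75 × (1 − e^(-0.546667)) = 0.75 × (1 − 0.578876) = 0.315843.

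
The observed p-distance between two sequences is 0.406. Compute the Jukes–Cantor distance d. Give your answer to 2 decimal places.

0.58

d = −(3/4) ln(1 − 4p/3) = −0.75 ln(1 − 0.541333) = −0.75 ln(0.458667)
  = −0.75 × (-0.779431) = 0.584573 substitutions/site.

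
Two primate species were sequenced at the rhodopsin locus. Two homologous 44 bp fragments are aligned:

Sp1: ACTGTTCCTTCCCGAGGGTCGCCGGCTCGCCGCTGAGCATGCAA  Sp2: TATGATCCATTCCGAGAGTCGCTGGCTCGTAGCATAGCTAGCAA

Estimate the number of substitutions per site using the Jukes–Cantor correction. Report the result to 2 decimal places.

0.38

The sequences differ at 13 of 44 sites, so p = 13/44 ≈ 0.295455.
d = −(3/4) ln(1 − 4p/3) = −0.75 ln(1 − 0.39394) = −0.75 ln(0.60606)
  = −0.75 × (-0.500776) = 0.375582 substitutions/site.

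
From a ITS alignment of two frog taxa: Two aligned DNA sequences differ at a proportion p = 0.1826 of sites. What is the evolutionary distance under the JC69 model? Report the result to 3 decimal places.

d = −(3/4) ln(1 − 4p/3) = −0.75 ln(1 − 0.243467) = −0.75 ln(0.756533)
  = −0.75 × (-0.279009) = 0.209257 substitutions/site.

0.209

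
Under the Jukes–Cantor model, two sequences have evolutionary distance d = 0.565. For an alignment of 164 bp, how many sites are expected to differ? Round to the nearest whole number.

Invert JC69: p = (3/4)(1 − e^(−4d/3)) = 0.75 × (1 − e^(-0.753333)) = 0.75 × (1 − 0.470795) = 0.396904.
Expected differing sites = pL ≈ 0.396904 × 164 = 65.092256 ≈ 65.

65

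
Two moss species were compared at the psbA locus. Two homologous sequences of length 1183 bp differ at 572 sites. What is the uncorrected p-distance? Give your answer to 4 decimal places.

0.4835

p = 572/1183 = 0.483516… ≈ 0.4835 (to 4 d.p.).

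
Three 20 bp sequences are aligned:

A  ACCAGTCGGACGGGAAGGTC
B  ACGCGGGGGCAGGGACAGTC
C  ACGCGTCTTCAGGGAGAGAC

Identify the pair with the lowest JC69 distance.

B and C

A–B: 8/20 differ, p = 0.400, d = 0.572.
A–C: 9/20 differ, p = 0.450, d = 0.687.
B–C: 6/20 differ, p = 0.300, d = 0.383.
The smallest distance is between B and C.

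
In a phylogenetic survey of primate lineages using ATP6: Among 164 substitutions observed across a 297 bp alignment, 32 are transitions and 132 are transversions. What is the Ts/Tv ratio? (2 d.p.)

R = 32/132 = 0.242424… ≈ 0.24 (to 2 d.p.).

0.24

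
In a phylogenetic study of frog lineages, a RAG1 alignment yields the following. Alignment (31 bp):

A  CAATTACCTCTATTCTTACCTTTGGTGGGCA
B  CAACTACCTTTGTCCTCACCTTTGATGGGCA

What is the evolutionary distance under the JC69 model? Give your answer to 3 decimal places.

The sequences differ at 6 of 31 sites (4, 10, 12, 14, 17, 25), so p = 6/31 ≈ 0.193548.
d = −(3/4) ln(1 − 4p/3) = −0.75 ln(1 − 0.258064) = −0.75 ln(0.741936)
  = −0.75 × (-0.298492) = 0.223869 substitutions/site.

0.224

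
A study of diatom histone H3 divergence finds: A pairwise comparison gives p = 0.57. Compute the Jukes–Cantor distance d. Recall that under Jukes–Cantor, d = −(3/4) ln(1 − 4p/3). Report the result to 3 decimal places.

d = −(3/4) ln(1 − 4p/3) = −0.75 ln(1 − 0.76) = −0.75 ln(0.24)
  = −0.75 × (-1.427116) = 1.070337 substitutions/site.

1.070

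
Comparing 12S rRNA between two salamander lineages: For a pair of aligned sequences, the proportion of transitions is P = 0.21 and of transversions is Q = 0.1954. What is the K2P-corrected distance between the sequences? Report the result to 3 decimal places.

0.602

Under the Kimura two-parameter model, d = −½ ln(1 − 2P − Q) − ¼ ln(1 − 2Q).
1 − 2P − Q = 0.3846, giving −½ ln(0.3846) = 0.477776.
1 − 2Q = 0.6092, giving −¼ ln(0.6092) = 0.123902.
d = 0.477776 + 0.123902 = 0.601678.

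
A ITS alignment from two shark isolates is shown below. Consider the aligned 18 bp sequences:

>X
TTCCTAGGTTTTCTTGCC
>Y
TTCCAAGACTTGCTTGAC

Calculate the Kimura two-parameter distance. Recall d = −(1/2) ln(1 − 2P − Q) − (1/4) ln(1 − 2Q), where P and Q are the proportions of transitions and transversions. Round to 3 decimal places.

0.348

Of 18 sites, 2 differences are transitions and 3 are transversions, so P = 2/18 ≈ 0.111111 and Q = 3/18 ≈ 0.166667.
Under the Kimura two-parameter model, d = −½ ln(1 − 2P − Q) − ¼ ln(1 − 2Q).
1 − 2P − Q = 0.611111, giving −½ ln(0.611111) = 0.246238.
1 − 2Q = 0.666666, giving −¼ ln(0.666666) = 0.101367.
d = 0.246238 + 0.101367 = 0.347605.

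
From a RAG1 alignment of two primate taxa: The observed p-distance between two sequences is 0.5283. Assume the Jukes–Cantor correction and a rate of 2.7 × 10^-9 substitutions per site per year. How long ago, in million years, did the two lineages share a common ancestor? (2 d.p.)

169.27

d = −(3/4) ln(1 − 4p/3) = −0.75 ln(1 − 0.7044) = −0.75 ln(0.2956)
  = −0.75 × (-1.218748) = 0.914061 substitutions/site.
Under a molecular clock d = 2μt, so t = d/(2μ) = 0.914061 / (2 × 2.7 × 10^-9) = 169.27 million years.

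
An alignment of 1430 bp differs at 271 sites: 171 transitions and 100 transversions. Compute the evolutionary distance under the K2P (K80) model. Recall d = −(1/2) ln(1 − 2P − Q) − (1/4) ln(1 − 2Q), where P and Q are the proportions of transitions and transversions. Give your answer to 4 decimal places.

P = 171/1430 ≈ 0.11958 and Q = 100/1430 ≈ 0.06993.
Under the Kimura two-parameter model, d = −½ ln(1 − 2P − Q) − ¼ ln(1 − 2Q).
1 − 2P − Q = 0.69091, giving −½ ln(0.69091) = 0.184873.
1 − 2Q = 0.86014, giving −¼ ln(0.86014) = 0.037665.
d = 0.184873 + 0.037665 = 0.222538.

0.2225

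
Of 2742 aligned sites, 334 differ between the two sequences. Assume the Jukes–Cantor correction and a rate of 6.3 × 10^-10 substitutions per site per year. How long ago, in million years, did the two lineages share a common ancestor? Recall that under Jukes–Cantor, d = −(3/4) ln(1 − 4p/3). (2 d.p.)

p = 334/2742 ≈ 0.121809.
d = −(3/4) ln(1 − 4p/3) = −0.75 ln(1 − 0.162412) = −0.75 ln(0.837588)
  = −0.75 × (-0.177229) = 0.132922 substitutions/site.
Under a molecular clock d = 2μt, so t = d/(2μ) = 0.132922 / (2 × 6.3 × 10^-10) = 105.49 million years.

105.49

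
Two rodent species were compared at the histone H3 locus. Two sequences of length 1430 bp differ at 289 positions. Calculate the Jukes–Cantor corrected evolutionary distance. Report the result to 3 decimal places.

p = 289/1430 ≈ 0.202098.
d = −(3/4) ln(1 − 4p/3) = −0.75 ln(1 − 0.269464) = −0.75 ln(0.730536)
  = −0.75 × (-0.313977) = 0.235483 substitutions/site.

0.235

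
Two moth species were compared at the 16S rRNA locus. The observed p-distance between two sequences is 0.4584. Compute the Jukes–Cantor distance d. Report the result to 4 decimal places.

d = −(3/4) ln(1 − 4p/3) = −0.75 ln(1 − 0.6112) = −0.75 ln(0.3888)
  = −0.75 × (-0.944690) = 0.708518 substitutions/site.

0.7085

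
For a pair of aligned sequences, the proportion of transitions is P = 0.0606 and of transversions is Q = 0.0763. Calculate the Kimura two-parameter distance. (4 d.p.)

0.1514

Under the Kimura two-parameter model, d = −½ ln(1 − 2P − Q) − ¼ ln(1 − 2Q).
1 − 2P − Q = 0.8025, giving −½ ln(0.8025) = 0.110012.
1 − 2Q = 0.8474, giving −¼ ln(0.8474) = 0.041396.
d = 0.110012 + 0.041396 = 0.151408.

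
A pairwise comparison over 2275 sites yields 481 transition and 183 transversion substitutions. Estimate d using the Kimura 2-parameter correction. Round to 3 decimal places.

0.394

P = 481/2275 ≈ 0.211429 and Q = 183/2275 ≈ 0.08044.
Under the Kimura two-parameter model, d = −½ ln(1 − 2P − Q) − ¼ ln(1 − 2Q).
1 − 2P − Q = 0.496702, giving −½ ln(0.496702) = 0.349883.
1 − 2Q = 0.83912, giving −¼ ln(0.83912) = 0.043850.
d = 0.349883 + 0.043850 = 0.393733.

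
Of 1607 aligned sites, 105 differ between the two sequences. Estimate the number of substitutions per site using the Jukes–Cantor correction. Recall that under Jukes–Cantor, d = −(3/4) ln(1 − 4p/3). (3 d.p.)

0.068

p = 105/1607 ≈ 0.065339.
d = −(3/4) ln(1 − 4p/3) = −0.75 ln(1 − 0.087119) = −0.75 ln(0.912881)
  = −0.75 × (-0.091150) = 0.068363 substitutions/site.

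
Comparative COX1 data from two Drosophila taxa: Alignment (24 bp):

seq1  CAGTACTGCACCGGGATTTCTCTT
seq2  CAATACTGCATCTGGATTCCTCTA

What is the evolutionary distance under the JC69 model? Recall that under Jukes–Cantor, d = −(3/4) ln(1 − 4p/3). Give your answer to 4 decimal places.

0.2441

The sequences differ at 5 of 24 sites (3, 11, 13, 19, 24), so p = 5/24 ≈ 0.208333.
d = −(3/4) ln(1 − 4p/3) = −0.75 ln(1 − 0.277777) = −0.75 ln(0.722223)
  = −0.75 × (-0.325421) = 0.244066 substitutions/site.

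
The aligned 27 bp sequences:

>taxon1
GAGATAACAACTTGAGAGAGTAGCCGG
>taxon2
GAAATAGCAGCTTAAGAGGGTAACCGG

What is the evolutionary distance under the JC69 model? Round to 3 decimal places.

The sequences differ at 6 of 27 sites (3, 7, 10, 14, 19, 23), so p = 6/27 ≈ 0.222222.
d = −(3/4) ln(1 − 4p/3) = −0.75 ln(1 − 0.296296) = −0.75 ln(0.703704)
  = −0.75 × (-0.351397) = 0.263548 substitutions/site.

0.264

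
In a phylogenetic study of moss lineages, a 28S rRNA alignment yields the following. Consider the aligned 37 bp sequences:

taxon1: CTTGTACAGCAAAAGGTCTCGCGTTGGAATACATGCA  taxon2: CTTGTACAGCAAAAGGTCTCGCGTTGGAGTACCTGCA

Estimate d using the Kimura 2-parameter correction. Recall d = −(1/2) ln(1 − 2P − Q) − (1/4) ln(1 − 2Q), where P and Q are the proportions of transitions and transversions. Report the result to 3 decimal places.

0.056

Of 37 sites, 1 differences are transitions and 1 are transversions, so P = 1/37 ≈ 0.027027 and Q = 1/37 ≈ 0.027027.
Under the Kimura two-parameter model, d = −½ ln(1 − 2P − Q) − ¼ ln(1 − 2Q).
1 − 2P − Q = 0.918919, giving −½ ln(0.918919) = 0.042279.
1 − 2Q = 0.945946, giving −¼ ln(0.945946) = 0.013892.
d = 0.042279 + 0.013892 = 0.056171.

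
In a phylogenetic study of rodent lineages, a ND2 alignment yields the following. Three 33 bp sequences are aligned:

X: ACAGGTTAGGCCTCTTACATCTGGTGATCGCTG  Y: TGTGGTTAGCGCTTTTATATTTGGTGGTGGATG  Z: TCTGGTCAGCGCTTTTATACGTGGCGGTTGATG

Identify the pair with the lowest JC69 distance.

Y and Z

X–Y: 11/33 differ, p = 0.333, d = 0.441.
X–Z: 13/33 differ, p = 0.394, d = 0.559.
Y–Z: 6/33 differ, p = 0.182, d = 0.208.
The smallest distance is between Y and Z.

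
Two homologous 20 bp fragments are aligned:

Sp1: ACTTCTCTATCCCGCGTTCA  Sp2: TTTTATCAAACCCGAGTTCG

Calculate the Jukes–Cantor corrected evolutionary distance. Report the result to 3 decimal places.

0.471

The sequences differ at 7 of 20 sites (1, 2, 5, 8, 10, 15, 20), so p = 7/20 = 0.35.
d = −(3/4) ln(1 − 4p/3) = −0.75 ln(1 − 0.466667) = −0.75 ln(0.533333)
  = −0.75 × (-0.628609) = 0.471457 substitutions/site.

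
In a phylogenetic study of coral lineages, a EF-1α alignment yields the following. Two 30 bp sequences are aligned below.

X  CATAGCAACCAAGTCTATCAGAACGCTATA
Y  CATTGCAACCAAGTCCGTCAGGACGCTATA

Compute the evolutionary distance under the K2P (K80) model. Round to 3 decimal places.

Of 30 sites, 3 differences are transitions and 1 are transversions, so P = 3/30 = 0.1 and Q = 1/30 ≈ 0.033333.
Under the Kimura two-parameter model, d = −½ ln(1 − 2P − Q) − ¼ ln(1 − 2Q).
1 − 2P − Q = 0.766667, giving −½ ln(0.766667) = 0.132851.
1 − 2Q = 0.933334, giving −¼ ln(0.933334) = 0.017248.
d = 0.132851 + 0.017248 = 0.150099.

0.150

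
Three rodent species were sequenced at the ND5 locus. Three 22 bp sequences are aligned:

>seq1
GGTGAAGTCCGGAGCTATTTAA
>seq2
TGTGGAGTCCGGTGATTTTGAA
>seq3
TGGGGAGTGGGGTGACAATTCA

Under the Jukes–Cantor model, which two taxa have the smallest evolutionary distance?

seq1–seq2: 6/22 differ, p = 0.273, d = 0.339.
seq1–seq3: 10/22 differ, p = 0.455, d = 0.699.
seq2–seq3: 8/22 differ, p = 0.364, d = 0.497.
The smallest distance is between seq1 and seq2.

seq1 and seq2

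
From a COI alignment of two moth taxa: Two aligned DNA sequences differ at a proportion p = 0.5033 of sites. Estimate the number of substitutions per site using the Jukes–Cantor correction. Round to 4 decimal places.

d = −(3/4) ln(1 − 4p/3) = −0.75 ln(1 − 0.671067) = −0.75 ln(0.328933)
  = −0.75 × (-1.111901) = 0.833926 substitutions/site.

0.8339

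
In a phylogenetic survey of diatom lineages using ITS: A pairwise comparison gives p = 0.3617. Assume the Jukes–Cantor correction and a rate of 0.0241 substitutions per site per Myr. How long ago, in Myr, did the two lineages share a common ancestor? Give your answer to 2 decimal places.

d = −(3/4) ln(1 − 4p/3) = −0.75 ln(1 − 0.482267) = −0.75 ln(0.517733)
  = −0.75 × (-0.658296) = 0.493722 substitutions/site.
Under a molecular clock d = 2μt, so t = d/(2μ) = 0.493722 / (2 × 0.0241) = 10.24 Myr.

10.24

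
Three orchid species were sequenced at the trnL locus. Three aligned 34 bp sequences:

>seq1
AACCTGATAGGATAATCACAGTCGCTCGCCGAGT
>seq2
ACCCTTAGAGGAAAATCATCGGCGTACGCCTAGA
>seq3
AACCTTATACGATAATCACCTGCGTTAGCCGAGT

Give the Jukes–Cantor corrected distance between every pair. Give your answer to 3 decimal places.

seq1–seq2: 11/34 sites differ → p ≈ 0.323529, d = −0.75 ln(1 − 0.431372) = 0.423397 ≈ 0.423.
seq1–seq3: 7/34 sites differ → p ≈ 0.205882, d = −0.75 ln(1 − 0.274509) = 0.240680 ≈ 0.241.
seq2–seq3: 10/34 sites differ → p ≈ 0.294118, d = −0.75 ln(1 − 0.392157) = 0.373379 ≈ 0.373.

d(seq1,seq2) = 0.423, d(seq1,seq3) = 0.241, d(seq2,seq3) = 0.373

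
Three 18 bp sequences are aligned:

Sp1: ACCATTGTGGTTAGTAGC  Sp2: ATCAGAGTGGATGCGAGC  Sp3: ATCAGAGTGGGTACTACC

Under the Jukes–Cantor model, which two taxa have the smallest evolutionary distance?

Sp1–Sp2: 7/18 differ, p = 0.389, d = 0.548.
Sp1–Sp3: 6/18 differ, p = 0.333, d = 0.441.
Sp2–Sp3: 4/18 differ, p = 0.222, d = 0.264.
The smallest distance is between Sp2 and Sp3.

Sp2 and Sp3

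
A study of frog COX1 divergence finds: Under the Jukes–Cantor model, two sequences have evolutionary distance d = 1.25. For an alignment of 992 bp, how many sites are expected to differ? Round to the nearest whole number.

603

Invert JC69: p = (3/4)(1 − e^(−4d/3)) = 0.75 × (1 − e^(-1.666667)) = 0.75 × (1 − 0.188876) = 0.608343.
Expected differing sites = pL ≈ 0.608343 × 992 = 603.476256 ≈ 603.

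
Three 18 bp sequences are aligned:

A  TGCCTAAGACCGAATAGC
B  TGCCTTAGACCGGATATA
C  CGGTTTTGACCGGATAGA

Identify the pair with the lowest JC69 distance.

A and B

A–B: 4/18 differ, p = 0.222, d = 0.264.
A–C: 7/18 differ, p = 0.389, d = 0.548.
B–C: 5/18 differ, p = 0.278, d = 0.347.
The smallest distance is between A and B.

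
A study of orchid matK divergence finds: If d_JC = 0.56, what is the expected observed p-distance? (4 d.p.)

0.3945

p = (3/4)(1 − e^(−4d/3)) = 0.75 × (1 − e^(-0.746667)) = 0.75 × (1 − 0.473944) = 0.394542.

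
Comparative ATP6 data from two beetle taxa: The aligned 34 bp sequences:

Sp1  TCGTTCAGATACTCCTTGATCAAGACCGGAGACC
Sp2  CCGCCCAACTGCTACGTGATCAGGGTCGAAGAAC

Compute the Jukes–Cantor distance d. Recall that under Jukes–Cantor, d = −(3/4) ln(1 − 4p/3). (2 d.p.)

The sequences differ at 13 of 34 sites, so p = 13/34 ≈ 0.382353.
d = −(3/4) ln(1 − 4p/3) = −0.75 ln(1 − 0.509804) = −0.75 ln(0.490196)
  = −0.75 × (-0.712950) = 0.534713 substitutions/site.

0.53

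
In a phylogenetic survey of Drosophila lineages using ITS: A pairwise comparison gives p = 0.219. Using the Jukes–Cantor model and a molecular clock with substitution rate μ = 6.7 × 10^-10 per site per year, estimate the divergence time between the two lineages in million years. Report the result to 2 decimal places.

193.27

d = −(3/4) ln(1 − 4p/3) = −0.75 ln(1 − 0.292) = −0.75 ln(0.708)
  = −0.75 × (-0.345311) = 0.258983 substitutions/site.
Under a molecular clock d = 2μt, so t = d/(2μ) = 0.258983 / (2 × 6.7 × 10^-10) = 193.27 million years.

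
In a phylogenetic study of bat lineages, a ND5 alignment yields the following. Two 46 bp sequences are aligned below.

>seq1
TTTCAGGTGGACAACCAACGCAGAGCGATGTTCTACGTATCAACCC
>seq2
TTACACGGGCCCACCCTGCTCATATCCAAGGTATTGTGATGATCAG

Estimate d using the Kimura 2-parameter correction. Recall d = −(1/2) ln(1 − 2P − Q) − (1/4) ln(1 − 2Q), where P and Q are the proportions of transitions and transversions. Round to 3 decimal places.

Of 46 sites, 1 differences are transitions and 22 are transversions, so P = 1/46 ≈ 0.021739 and Q = 22/46 ≈ 0.478261.
Under the Kimura two-parameter model, d = −½ ln(1 − 2P − Q) − ¼ ln(1 − 2Q).
1 − 2P − Q = 0.478261, giving −½ ln(0.478261) = 0.368799.
1 − 2Q = 0.043478, giving −¼ ln(0.043478) = 0.783875.
d = 0.368799 + 0.783875 = 1.152674.

1.153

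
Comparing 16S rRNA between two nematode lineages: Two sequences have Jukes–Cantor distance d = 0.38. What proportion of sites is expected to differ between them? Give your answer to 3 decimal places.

p = (3/4)(1 − e^(−4d/3)) = 0.75 × (1 − e^(-0.506667)) = 0.75 × (1 − 0.602500) = 0.298125.

0.298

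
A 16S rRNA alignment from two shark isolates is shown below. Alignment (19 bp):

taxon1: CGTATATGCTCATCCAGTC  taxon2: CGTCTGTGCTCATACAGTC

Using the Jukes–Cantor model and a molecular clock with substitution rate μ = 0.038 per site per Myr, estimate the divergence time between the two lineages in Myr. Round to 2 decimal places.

The sequences differ at 3 of 19 sites (4, 6, 14), so p = 3/19 ≈ 0.157895.
d = −(3/4) ln(1 − 4p/3) = −0.75 ln(1 − 0.210527) = −0.75 ln(0.789473)
  = −0.75 × (-0.236390) = 0.177293 substitutions/site.
Under a molecular clock d = 2μt, so t = d/(2μ) = 0.177293 / (2 × 0.038) = 2.33 Myr.

2.33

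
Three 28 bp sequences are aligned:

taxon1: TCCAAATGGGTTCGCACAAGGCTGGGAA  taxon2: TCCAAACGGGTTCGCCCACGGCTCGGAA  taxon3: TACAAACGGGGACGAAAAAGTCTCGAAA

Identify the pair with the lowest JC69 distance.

taxon1–taxon2: 4/28 differ, p = 0.143, d = 0.158.
taxon1–taxon3: 9/28 differ, p = 0.321, d = 0.420.
taxon2–taxon3: 9/28 differ, p = 0.321, d = 0.420.
The smallest distance is between taxon1 and taxon2.

taxon1 and taxon2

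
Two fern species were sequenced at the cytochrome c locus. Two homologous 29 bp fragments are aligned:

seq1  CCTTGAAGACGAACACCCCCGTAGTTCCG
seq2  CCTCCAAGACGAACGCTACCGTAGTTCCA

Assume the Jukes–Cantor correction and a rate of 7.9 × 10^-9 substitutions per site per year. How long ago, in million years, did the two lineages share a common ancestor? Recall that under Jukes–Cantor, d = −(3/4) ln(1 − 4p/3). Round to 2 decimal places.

15.32

The sequences differ at 6 of 29 sites (4, 5, 15, 17, 18, 29), so p = 6/29 ≈ 0.206897.
d = −(3/4) ln(1 − 4p/3) = −0.75 ln(1 − 0.275863) = −0.75 ln(0.724137)
  = −0.75 × (-0.322775) = 0.242081 substitutions/site.
Under a molecular clock d = 2μt, so t = d/(2μ) = 0.242081 / (2 × 7.9 × 10^-9) = 15.32 million years.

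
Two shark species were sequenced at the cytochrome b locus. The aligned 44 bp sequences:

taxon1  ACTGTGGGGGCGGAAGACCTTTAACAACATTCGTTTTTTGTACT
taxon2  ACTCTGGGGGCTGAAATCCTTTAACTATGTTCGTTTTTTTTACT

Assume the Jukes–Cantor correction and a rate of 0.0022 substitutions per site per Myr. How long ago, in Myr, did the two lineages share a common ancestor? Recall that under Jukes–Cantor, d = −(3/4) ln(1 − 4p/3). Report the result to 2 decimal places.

47.32

The sequences differ at 8 of 44 sites (4, 12, 16, 17, 26, 28, 29, 40), so p = 8/44 ≈ 0.181818.
d = −(3/4) ln(1 − 4p/3) = −0.75 ln(1 − 0.242424) = −0.75 ln(0.757576)
  = −0.75 × (-0.277631) = 0.208223 substitutions/site.
Under a molecular clock d = 2μt, so t = d/(2μ) = 0.208223 / (2 × 0.0022) = 47.32 Myr.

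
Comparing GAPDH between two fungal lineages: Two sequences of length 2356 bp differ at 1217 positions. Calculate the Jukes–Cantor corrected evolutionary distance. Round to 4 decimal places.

0.8753

p = 1217/2356 ≈ 0.516553.
d = −(3/4) ln(1 − 4p/3) = −0.75 ln(1 − 0.688737) = −0.75 ln(0.311263)
  = −0.75 × (-1.167117) = 0.875338 substitutions/site.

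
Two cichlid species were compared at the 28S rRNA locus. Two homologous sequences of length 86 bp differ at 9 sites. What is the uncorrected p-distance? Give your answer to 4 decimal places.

0.1047

p = 9/86 = 0.104651… ≈ 0.1047 (to 4 d.p.).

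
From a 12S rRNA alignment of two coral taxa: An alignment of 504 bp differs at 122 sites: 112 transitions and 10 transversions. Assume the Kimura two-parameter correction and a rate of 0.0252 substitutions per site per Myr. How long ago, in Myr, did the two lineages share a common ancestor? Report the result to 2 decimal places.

P = 112/504 ≈ 0.222222 and Q = 10/504 ≈ 0.019841.
Under the Kimura two-parameter model, d = −½ ln(1 − 2P − Q) − ¼ ln(1 − 2Q).
1 − 2P − Q = 0.535715, giving −½ ln(0.535715) = 0.312076.
1 − 2Q = 0.960318, giving −¼ ln(0.960318) = 0.010123.
d = 0.312076 + 0.010123 = 0.322199.
Under a molecular clock d = 2μt, so t = d/(2μ) = 0.322199 / (2 × 0.0252) = 6.39 Myr.

6.39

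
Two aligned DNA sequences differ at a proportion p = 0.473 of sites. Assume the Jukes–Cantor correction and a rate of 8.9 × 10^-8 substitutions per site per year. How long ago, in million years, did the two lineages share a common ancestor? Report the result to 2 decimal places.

4.20

d = −(3/4) ln(1 − 4p/3) = −0.75 ln(1 − 0.630667) = −0.75 ln(0.369333)
  = −0.75 × (-0.996057) = 0.747043 substitutions/site.
Under a molecular clock d = 2μt, so t = d/(2μ) = 0.747043 / (2 × 8.9 × 10^-8) = 4.20 million years.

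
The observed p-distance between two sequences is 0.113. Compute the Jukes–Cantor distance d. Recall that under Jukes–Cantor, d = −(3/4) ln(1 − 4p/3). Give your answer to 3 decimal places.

0.122

d = −(3/4) ln(1 − 4p/3) = −0.75 ln(1 − 0.150667) = −0.75 ln(0.849333)
  = −0.75 × (-0.163304) = 0.122478 substitutions/site.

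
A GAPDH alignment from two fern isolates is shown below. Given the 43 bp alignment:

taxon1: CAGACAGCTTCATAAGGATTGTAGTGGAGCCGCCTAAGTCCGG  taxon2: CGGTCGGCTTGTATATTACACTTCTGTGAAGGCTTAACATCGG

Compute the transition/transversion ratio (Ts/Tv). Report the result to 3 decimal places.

0.438

Transitions are A↔G and C↔T; transversions are all other mismatches.
Transitions: 7. Transversions: 16.
R = 7/16 = 0.4375 ≈ 0.438 (to 3 d.p.).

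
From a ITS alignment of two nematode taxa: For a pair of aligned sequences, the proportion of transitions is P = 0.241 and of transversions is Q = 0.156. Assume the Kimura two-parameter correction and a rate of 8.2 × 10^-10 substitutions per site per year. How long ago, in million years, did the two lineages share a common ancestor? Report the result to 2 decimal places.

Under the Kimura two-parameter model, d = −½ ln(1 − 2P − Q) − ¼ ln(1 − 2Q).
1 − 2P − Q = 0.362, giving −½ ln(0.362) = 0.508056.
1 − 2Q = 0.688, giving −¼ ln(0.688) = 0.093492.
d = 0.508056 + 0.093492 = 0.601548.
Under a molecular clock d = 2μt, so t = d/(2μ) = 0.601548 / (2 × 8.2 × 10^-10) = 366.80 million years.

366.80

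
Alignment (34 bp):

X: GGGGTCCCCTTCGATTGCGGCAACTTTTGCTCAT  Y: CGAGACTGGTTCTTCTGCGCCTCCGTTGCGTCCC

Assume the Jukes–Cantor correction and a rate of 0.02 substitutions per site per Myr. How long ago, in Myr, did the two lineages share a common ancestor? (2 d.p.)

The sequences differ at 18 of 34 sites, so p = 18/34 ≈ 0.529412.
d = −(3/4) ln(1 − 4p/3) = −0.75 ln(1 − 0.705883) = −0.75 ln(0.294117)
  = −0.75 × (-1.223778) = 0.917834 substitutions/site.
Under a molecular clock d = 2μt, so t = d/(2μ) = 0.917834 / (2 × 0.02) = 22.95 Myr.

22.95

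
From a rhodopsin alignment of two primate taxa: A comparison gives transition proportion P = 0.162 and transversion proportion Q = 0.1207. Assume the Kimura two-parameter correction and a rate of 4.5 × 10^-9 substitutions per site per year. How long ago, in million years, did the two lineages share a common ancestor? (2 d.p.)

Under the Kimura two-parameter model, d = −½ ln(1 − 2P − Q) − ¼ ln(1 − 2Q).
1 − 2P − Q = 0.5553, giving −½ ln(0.5553) = 0.294123.
1 − 2Q = 0.7586, giving −¼ ln(0.7586) = 0.069070.
d = 0.294123 + 0.069070 = 0.363193.
Under a molecular clock d = 2μt, so t = d/(2μ) = 0.363193 / (2 × 4.5 × 10^-9) = 40.35 million years.

40.35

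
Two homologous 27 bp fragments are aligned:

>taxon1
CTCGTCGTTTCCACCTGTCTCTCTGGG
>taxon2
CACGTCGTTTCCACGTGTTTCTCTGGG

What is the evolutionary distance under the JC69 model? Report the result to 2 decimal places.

The sequences differ at 3 of 27 sites (2, 15, 19), so p = 3/27 ≈ 0.111111.
d = −(3/4) ln(1 − 4p/3) = −0.75 ln(1 − 0.148148) = −0.75 ln(0.851852)
  = −0.75 × (-0.160342) = 0.120257 substitutions/site.

0.12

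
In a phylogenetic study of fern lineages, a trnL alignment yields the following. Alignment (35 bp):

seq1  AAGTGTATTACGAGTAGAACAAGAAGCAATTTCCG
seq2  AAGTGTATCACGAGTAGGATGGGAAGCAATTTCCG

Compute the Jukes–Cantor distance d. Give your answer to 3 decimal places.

The sequences differ at 5 of 35 sites (9, 18, 20, 21, 22), so p = 5/35 ≈ 0.142857.
d = −(3/4) ln(1 − 4p/3) = −0.75 ln(1 − 0.190476) = −0.75 ln(0.809524)
  = −0.75 × (-0.211309) = 0.158482 substitutions/site.

0.158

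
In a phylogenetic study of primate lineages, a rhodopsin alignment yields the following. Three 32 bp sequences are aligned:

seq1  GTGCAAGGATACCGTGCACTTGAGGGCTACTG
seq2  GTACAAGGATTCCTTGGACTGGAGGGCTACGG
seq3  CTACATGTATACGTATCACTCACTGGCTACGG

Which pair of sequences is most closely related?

seq1–seq2: 6/32 differ, p = 0.188, d = 0.216.
seq1–seq3: 13/32 differ, p = 0.406, d = 0.585.
seq2–seq3: 12/32 differ, p = 0.375, d = 0.520.
The smallest distance is between seq1 and seq2.

seq1 and seq2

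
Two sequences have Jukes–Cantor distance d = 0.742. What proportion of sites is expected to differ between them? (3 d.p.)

0.471

p = (3/4)(1 − e^(−4d/3)) = 0.75 × (1 − e^(-0.989333)) = 0.75 × (1 − 0.371825) = 0.471131.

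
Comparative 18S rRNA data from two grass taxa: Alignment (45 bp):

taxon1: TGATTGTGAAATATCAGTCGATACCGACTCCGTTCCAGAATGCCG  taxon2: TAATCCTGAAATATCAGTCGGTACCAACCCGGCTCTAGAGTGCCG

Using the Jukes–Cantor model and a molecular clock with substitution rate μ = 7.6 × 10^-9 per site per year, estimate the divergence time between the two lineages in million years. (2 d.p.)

17.34

The sequences differ at 10 of 45 sites (2, 5, 6, 21, 26, 29, 31, 33, 36, 40), so p = 10/45 ≈ 0.222222.
d = −(3/4) ln(1 − 4p/3) = −0.75 ln(1 − 0.296296) = −0.75 ln(0.703704)
  = −0.75 × (-0.351397) = 0.263548 substitutions/site.
Under a molecular clock d = 2μt, so t = d/(2μ) = 0.263548 / (2 × 7.6 × 10^-9) = 17.34 million years.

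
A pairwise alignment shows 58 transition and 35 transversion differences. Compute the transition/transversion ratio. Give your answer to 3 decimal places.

R = 58/35 = 1.657142… ≈ 1.657 (to 3 d.p.).

1.657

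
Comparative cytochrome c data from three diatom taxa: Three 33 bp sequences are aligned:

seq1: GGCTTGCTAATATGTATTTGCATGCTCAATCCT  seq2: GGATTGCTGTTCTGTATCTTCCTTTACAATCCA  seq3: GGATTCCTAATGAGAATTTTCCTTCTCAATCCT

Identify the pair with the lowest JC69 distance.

seq1–seq2: 11/33 differ, p = 0.333, d = 0.441.
seq1–seq3: 8/33 differ, p = 0.242, d = 0.293.
seq2–seq3: 10/33 differ, p = 0.303, d = 0.388.
The smallest distance is between seq1 and seq3.

seq1 and seq3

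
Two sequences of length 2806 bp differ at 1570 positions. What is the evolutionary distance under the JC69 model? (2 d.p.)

1.03

p = 1570/2806 ≈ 0.559515.
d = −(3/4) ln(1 − 4p/3) = −0.75 ln(1 − 0.74602) = −0.75 ln(0.25398)
  = −0.75 × (-1.370500) = 1.027875 substitutions/site.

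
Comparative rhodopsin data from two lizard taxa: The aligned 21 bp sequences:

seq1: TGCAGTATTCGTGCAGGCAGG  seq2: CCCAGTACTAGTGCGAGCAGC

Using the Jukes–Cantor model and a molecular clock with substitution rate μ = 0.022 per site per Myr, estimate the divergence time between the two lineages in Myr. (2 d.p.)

The sequences differ at 7 of 21 sites (1, 2, 8, 10, 15, 16, 21), so p = 7/21 ≈ 0.333333.
d = −(3/4) ln(1 − 4p/3) = −0.75 ln(1 − 0.444444) = −0.75 ln(0.555556)
  = −0.75 × (-0.587786) = 0.440840 substitutions/site.
Under a molecular clock d = 2μt, so t = d/(2μ) = 0.440840 / (2 × 0.022) = 10.02 Myr.

10.02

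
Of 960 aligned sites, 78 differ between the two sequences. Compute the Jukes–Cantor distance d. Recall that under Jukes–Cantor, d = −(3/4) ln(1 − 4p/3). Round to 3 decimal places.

0.086

p = 78/960 = 0.08125.
d = −(3/4) ln(1 − 4p/3) = −0.75 ln(1 − 0.108333) = −0.75 ln(0.891667)
  = −0.75 × (-0.114663) = 0.085997 substitutions/site.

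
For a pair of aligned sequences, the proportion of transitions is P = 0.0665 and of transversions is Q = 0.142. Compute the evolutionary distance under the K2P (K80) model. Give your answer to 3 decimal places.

Under the Kimura two-parameter model, d = −½ ln(1 − 2P − Q) − ¼ ln(1 − 2Q).
1 − 2P − Q = 0.725, giving −½ ln(0.725) = 0.160792.
1 − 2Q = 0.716, giving −¼ ln(0.716) = 0.083519.
d = 0.160792 + 0.083519 = 0.244311.

0.244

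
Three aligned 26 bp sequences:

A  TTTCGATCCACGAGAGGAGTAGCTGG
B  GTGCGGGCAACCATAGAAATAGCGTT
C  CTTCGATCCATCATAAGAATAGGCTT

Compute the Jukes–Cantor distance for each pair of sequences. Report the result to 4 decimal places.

A–B: 12/26 sites differ → p ≈ 0.461538, d = −0.75 ln(1 − 0.615384) = 0.716632 ≈ 0.7166.
A–C: 10/26 sites differ → p ≈ 0.384615, d = −0.75 ln(1 − 0.51282) = 0.539341 ≈ 0.5393.
B–C: 10/26 sites differ → p ≈ 0.384615, d = −0.75 ln(1 − 0.51282) = 0.539341 ≈ 0.5393.

d(A,B) = 0.7166, d(A,C) = 0.5393, d(B,C) = 0.5393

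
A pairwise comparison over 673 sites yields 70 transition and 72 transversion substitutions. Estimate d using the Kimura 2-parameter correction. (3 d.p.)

P = 70/673 ≈ 0.104012 and Q = 72/673 ≈ 0.106984.
Under the Kimura two-parameter model, d = −½ ln(1 − 2P − Q) − ¼ ln(1 − 2Q).
1 − 2P − Q = 0.684992, giving −½ ln(0.684992) = 0.189174.
1 − 2Q = 0.786032, giving −¼ ln(0.786032) = 0.060189.
d = 0.189174 + 0.060189 = 0.249363.

0.249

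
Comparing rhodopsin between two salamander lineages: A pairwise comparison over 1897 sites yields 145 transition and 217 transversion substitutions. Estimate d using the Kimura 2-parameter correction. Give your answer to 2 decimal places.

0.22

P = 145/1897 ≈ 0.076436 and Q = 217/1897 ≈ 0.114391.
Under the Kimura two-parameter model, d = −½ ln(1 − 2P − Q) − ¼ ln(1 − 2Q).
1 − 2P − Q = 0.732737, giving −½ ln(0.732737) = 0.155484.
1 − 2Q = 0.771218, giving −¼ ln(0.771218) = 0.064946.
d = 0.155484 + 0.064946 = 0.220430.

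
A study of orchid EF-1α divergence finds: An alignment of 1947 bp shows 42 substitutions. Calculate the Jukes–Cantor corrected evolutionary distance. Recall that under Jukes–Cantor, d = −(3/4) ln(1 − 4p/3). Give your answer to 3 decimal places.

p = 42/1947 ≈ 0.021572.
d = −(3/4) ln(1 − 4p/3) = −0.75 ln(1 − 0.028763) = −0.75 ln(0.971237)
  = −0.75 × (-0.029185) = 0.021889 substitutions/site.

0.022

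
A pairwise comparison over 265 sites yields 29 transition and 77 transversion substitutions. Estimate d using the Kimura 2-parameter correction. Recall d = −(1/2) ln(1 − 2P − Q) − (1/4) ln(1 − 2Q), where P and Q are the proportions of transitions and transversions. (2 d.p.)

P = 29/265 ≈ 0.109434 and Q = 77/265 ≈ 0.290566.
Under the Kimura two-parameter model, d = −½ ln(1 − 2P − Q) − ¼ ln(1 − 2Q).
1 − 2P − Q = 0.490566, giving −½ ln(0.490566) = 0.356098.
1 − 2Q = 0.418868, giving −¼ ln(0.418868) = 0.217550.
d = 0.356098 + 0.217550 = 0.573648.

0.57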